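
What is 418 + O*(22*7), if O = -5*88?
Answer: -67342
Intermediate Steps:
O = -440
418 + O*(22*7) = 418 - 9680*7 = 418 - 440*154 = 418 - 67760 = -67342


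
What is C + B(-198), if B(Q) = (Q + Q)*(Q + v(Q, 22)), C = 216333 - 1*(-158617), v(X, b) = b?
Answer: 444646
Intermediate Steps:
C = 374950 (C = 216333 + 158617 = 374950)
B(Q) = 2*Q*(22 + Q) (B(Q) = (Q + Q)*(Q + 22) = (2*Q)*(22 + Q) = 2*Q*(22 + Q))
C + B(-198) = 374950 + 2*(-198)*(22 - 198) = 374950 + 2*(-198)*(-176) = 374950 + 69696 = 444646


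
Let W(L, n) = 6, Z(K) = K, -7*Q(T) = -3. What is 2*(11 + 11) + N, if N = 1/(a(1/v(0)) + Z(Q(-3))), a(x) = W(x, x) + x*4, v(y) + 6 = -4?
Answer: 9319/211 ≈ 44.166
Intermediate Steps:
Q(T) = 3/7 (Q(T) = -1/7*(-3) = 3/7)
v(y) = -10 (v(y) = -6 - 4 = -10)
a(x) = 6 + 4*x (a(x) = 6 + x*4 = 6 + 4*x)
N = 35/211 (N = 1/((6 + 4/(-10)) + 3/7) = 1/((6 + 4*(-1/10)) + 3/7) = 1/((6 - 2/5) + 3/7) = 1/(28/5 + 3/7) = 1/(211/35) = 35/211 ≈ 0.16588)
2*(11 + 11) + N = 2*(11 + 11) + 35/211 = 2*22 + 35/211 = 44 + 35/211 = 9319/211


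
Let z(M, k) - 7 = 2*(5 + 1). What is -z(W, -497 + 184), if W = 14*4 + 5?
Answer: -19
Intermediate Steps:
W = 61 (W = 56 + 5 = 61)
z(M, k) = 19 (z(M, k) = 7 + 2*(5 + 1) = 7 + 2*6 = 7 + 12 = 19)
-z(W, -497 + 184) = -1*19 = -19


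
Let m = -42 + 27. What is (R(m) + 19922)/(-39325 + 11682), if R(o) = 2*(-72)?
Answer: -1798/2513 ≈ -0.71548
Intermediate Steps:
m = -15
R(o) = -144
(R(m) + 19922)/(-39325 + 11682) = (-144 + 19922)/(-39325 + 11682) = 19778/(-27643) = 19778*(-1/27643) = -1798/2513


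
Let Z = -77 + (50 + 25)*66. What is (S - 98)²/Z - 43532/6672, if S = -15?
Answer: -31734167/8128164 ≈ -3.9042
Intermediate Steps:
Z = 4873 (Z = -77 + 75*66 = -77 + 4950 = 4873)
(S - 98)²/Z - 43532/6672 = (-15 - 98)²/4873 - 43532/6672 = (-113)²*(1/4873) - 43532*1/6672 = 12769*(1/4873) - 10883/1668 = 12769/4873 - 10883/1668 = -31734167/8128164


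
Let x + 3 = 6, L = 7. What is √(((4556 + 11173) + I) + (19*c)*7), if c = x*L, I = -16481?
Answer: √2041 ≈ 45.177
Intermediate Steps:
x = 3 (x = -3 + 6 = 3)
c = 21 (c = 3*7 = 21)
√(((4556 + 11173) + I) + (19*c)*7) = √(((4556 + 11173) - 16481) + (19*21)*7) = √((15729 - 16481) + 399*7) = √(-752 + 2793) = √2041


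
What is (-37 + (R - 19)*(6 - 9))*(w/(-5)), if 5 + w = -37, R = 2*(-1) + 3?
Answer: 714/5 ≈ 142.80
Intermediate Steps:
R = 1 (R = -2 + 3 = 1)
w = -42 (w = -5 - 37 = -42)
(-37 + (R - 19)*(6 - 9))*(w/(-5)) = (-37 + (1 - 19)*(6 - 9))*(-42/(-5)) = (-37 - 18*(-3))*(-42*(-1/5)) = (-37 + 54)*(42/5) = 17*(42/5) = 714/5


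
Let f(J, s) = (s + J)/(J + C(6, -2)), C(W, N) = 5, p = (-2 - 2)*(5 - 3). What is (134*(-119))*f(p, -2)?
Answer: -159460/3 ≈ -53153.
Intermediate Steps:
p = -8 (p = -4*2 = -8)
f(J, s) = (J + s)/(5 + J) (f(J, s) = (s + J)/(J + 5) = (J + s)/(5 + J))
(134*(-119))*f(p, -2) = (134*(-119))*((-8 - 2)/(5 - 8)) = -15946*(-10)/(-3) = -(-15946)*(-10)/3 = -15946*10/3 = -159460/3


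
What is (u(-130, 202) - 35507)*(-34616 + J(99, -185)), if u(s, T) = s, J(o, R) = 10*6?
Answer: 1231472172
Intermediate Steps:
J(o, R) = 60
(u(-130, 202) - 35507)*(-34616 + J(99, -185)) = (-130 - 35507)*(-34616 + 60) = -35637*(-34556) = 1231472172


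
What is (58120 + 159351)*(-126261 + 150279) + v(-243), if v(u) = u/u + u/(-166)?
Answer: 867054267757/166 ≈ 5.2232e+9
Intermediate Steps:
v(u) = 1 - u/166 (v(u) = 1 + u*(-1/166) = 1 - u/166)
(58120 + 159351)*(-126261 + 150279) + v(-243) = (58120 + 159351)*(-126261 + 150279) + (1 - 1/166*(-243)) = 217471*24018 + (1 + 243/166) = 5223218478 + 409/166 = 867054267757/166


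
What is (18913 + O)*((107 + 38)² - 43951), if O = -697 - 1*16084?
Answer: -48878232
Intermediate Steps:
O = -16781 (O = -697 - 16084 = -16781)
(18913 + O)*((107 + 38)² - 43951) = (18913 - 16781)*((107 + 38)² - 43951) = 2132*(145² - 43951) = 2132*(21025 - 43951) = 2132*(-22926) = -48878232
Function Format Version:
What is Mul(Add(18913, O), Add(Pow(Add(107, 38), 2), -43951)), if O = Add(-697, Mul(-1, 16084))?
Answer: -48878232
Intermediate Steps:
O = -16781 (O = Add(-697, -16084) = -16781)
Mul(Add(18913, O), Add(Pow(Add(107, 38), 2), -43951)) = Mul(Add(18913, -16781), Add(Pow(Add(107, 38), 2), -43951)) = Mul(2132, Add(Pow(145, 2), -43951)) = Mul(2132, Add(21025, -43951)) = Mul(2132, -22926) = -48878232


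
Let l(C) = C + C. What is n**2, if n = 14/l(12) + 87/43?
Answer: 1809025/266256 ≈ 6.7943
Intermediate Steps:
l(C) = 2*C
n = 1345/516 (n = 14/((2*12)) + 87/43 = 14/24 + 87*(1/43) = 14*(1/24) + 87/43 = 7/12 + 87/43 = 1345/516 ≈ 2.6066)
n**2 = (1345/516)**2 = 1809025/266256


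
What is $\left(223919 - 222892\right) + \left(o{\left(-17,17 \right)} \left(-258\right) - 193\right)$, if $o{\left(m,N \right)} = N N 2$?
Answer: $-148290$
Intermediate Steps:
$o{\left(m,N \right)} = 2 N^{2}$ ($o{\left(m,N \right)} = N^{2} \cdot 2 = 2 N^{2}$)
$\left(223919 - 222892\right) + \left(o{\left(-17,17 \right)} \left(-258\right) - 193\right) = \left(223919 - 222892\right) + \left(2 \cdot 17^{2} \left(-258\right) - 193\right) = 1027 + \left(2 \cdot 289 \left(-258\right) - 193\right) = 1027 + \left(578 \left(-258\right) - 193\right) = 1027 - 149317 = -148290$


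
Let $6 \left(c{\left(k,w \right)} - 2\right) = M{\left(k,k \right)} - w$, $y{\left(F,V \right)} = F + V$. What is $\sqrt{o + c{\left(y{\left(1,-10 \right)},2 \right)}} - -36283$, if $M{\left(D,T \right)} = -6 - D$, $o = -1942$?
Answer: $36283 + \frac{i \sqrt{69834}}{6} \approx 36283.0 + 44.044 i$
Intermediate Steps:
$c{\left(k,w \right)} = 1 - \frac{k}{6} - \frac{w}{6}$ ($c{\left(k,w \right)} = 2 + \frac{\left(-6 - k\right) - w}{6} = 2 + \frac{-6 - k - w}{6} = 2 - \left(1 + \frac{k}{6} + \frac{w}{6}\right) = 1 - \frac{k}{6} - \frac{w}{6}$)
$\sqrt{o + c{\left(y{\left(1,-10 \right)},2 \right)}} - -36283 = \sqrt{-1942 - \left(- \frac{2}{3} + \frac{1 - 10}{6}\right)} - -36283 = \sqrt{-1942 - - \frac{13}{6}} + 36283 = \sqrt{-1942 + \left(1 + \frac{3}{2} - \frac{1}{3}\right)} + 36283 = \sqrt{-1942 + \frac{13}{6}} + 36283 = \sqrt{- \frac{11639}{6}} + 36283 = \frac{i \sqrt{69834}}{6} + 36283 = 36283 + \frac{i \sqrt{69834}}{6}$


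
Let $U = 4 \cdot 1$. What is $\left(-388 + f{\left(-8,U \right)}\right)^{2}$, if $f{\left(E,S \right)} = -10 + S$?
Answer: $155236$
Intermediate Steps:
$U = 4$
$\left(-388 + f{\left(-8,U \right)}\right)^{2} = \left(-388 + \left(-10 + 4\right)\right)^{2} = \left(-388 - 6\right)^{2} = \left(-394\right)^{2} = 155236$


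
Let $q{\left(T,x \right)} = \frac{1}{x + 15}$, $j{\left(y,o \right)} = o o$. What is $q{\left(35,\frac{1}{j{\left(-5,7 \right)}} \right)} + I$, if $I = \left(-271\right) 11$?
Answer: $- \frac{2193967}{736} \approx -2980.9$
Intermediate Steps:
$j{\left(y,o \right)} = o^{2}$
$I = -2981$
$q{\left(T,x \right)} = \frac{1}{15 + x}$
$q{\left(35,\frac{1}{j{\left(-5,7 \right)}} \right)} + I = \frac{1}{15 + \frac{1}{7^{2}}} - 2981 = \frac{1}{15 + \frac{1}{49}} - 2981 = \frac{1}{\frac{736}{49}} - 2981 = \frac{49}{736} - 2981 = - \frac{2193967}{736}$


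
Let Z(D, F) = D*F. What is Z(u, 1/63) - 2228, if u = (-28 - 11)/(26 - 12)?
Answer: -655045/294 ≈ -2228.0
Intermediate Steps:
u = -39/14 ≈ -2.7857
Z(u, 1/63) - 2228 = -39/14/63 - 2228 = -39/14*1/63 - 2228 = -13/294 - 2228 = -655045/294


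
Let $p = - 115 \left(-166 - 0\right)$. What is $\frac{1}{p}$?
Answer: $\frac{1}{19090} \approx 5.2383 \cdot 10^{-5}$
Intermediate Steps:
$p = 19090$ ($p = - 115 \left(-166 + 0\right) = \left(-115\right) \left(-166\right) = 19090$)
$\frac{1}{p} = \frac{1}{19090}$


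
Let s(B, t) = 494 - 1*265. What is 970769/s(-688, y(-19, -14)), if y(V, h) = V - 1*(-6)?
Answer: 970769/229 ≈ 4239.2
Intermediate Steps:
y(V, h) = 6 + V (y(V, h) = V + 6 = 6 + V)
s(B, t) = 229 (s(B, t) = 494 - 265 = 229)
970769/s(-688, y(-19, -14)) = 970769/229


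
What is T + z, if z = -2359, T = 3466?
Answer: 1107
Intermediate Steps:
T + z = 3466 - 2359 = 1107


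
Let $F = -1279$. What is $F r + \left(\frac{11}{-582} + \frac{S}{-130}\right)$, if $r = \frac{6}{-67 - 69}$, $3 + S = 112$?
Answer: $\frac{71474099}{1286220} \approx 55.569$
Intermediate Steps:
$S = 109$ ($S = -3 + 112 = 109$)
$r = - \frac{3}{68}$ ($r = \frac{6}{-136} = 6 \left(- \frac{1}{136}\right) = - \frac{3}{68} \approx -0.044118$)
$F r + \left(\frac{11}{-582} + \frac{S}{-130}\right) = \left(-1279\right) \left(- \frac{3}{68}\right) + \left(\frac{11}{-582} + \frac{109}{-130}\right) = \frac{3837}{68} + \left(11 \left(- \frac{1}{582}\right) + 109 \left(- \frac{1}{130}\right)\right) = \frac{3837}{68} - \frac{16217}{18915} = \frac{71474099}{1286220}$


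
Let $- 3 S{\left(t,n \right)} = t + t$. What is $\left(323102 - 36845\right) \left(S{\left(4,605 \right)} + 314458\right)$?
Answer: $90015040354$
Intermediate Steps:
$S{\left(t,n \right)} = - \frac{2 t}{3}$ ($S{\left(t,n \right)} = - \frac{t + t}{3} = - \frac{2 t}{3}$)
$\left(323102 - 36845\right) \left(S{\left(4,605 \right)} + 314458\right) = \left(323102 - 36845\right) \left(\left(- \frac{2}{3}\right) 4 + 314458\right) = 286257 \left(- \frac{8}{3} + 314458\right) = 286257 \cdot \frac{943366}{3} = 90015040354$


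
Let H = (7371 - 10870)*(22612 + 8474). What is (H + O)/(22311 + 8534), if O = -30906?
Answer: -21760164/6169 ≈ -3527.3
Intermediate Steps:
H = -108769914 (H = -3499*31086 = -108769914)
(H + O)/(22311 + 8534) = (-108769914 - 30906)/(22311 + 8534) = -108800820/30845 = -108800820*1/30845 = -21760164/6169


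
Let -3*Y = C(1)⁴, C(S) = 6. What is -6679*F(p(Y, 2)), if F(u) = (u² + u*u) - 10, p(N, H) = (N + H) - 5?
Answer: -2527600760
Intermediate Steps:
Y = -432 (Y = -⅓*6⁴ = -⅓*1296 = -432)
p(N, H) = -5 + H + N (p(N, H) = (H + N) - 5 = -5 + H + N)
F(u) = -10 + 2*u² (F(u) = (u² + u²) - 10 = 2*u² - 10 = -10 + 2*u²)
-6679*F(p(Y, 2)) = -6679*(-10 + 2*(-5 + 2 - 432)²) = -6679*(-10 + 2*(-435)²) = -6679*(-10 + 2*189225) = -6679*(-10 + 378450) = -6679*378440 = -2527600760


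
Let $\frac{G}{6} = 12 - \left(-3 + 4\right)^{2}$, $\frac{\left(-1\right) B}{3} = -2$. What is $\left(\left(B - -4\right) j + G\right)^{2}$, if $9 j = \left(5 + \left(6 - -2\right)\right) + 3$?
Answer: $\frac{568516}{81} \approx 7018.7$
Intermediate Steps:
$j = \frac{16}{9}$ ($j = \frac{\left(5 + \left(6 - -2\right)\right) + 3}{9} = \frac{\left(5 + \left(6 + 2\right)\right) + 3}{9} = \frac{\left(5 + 8\right) + 3}{9} = \frac{13 + 3}{9} = \frac{1}{9} \cdot 16 = \frac{16}{9} \approx 1.7778$)
$B = 6$ ($B = \left(-3\right) \left(-2\right) = 6$)
$G = 66$ ($G = 6 \left(12 - \left(-3 + 4\right)^{2}\right) = 6 \left(12 - 1^{2}\right) = 6 \left(12 - 1\right) = 6 \cdot 11 = 66$)
$\left(\left(B - -4\right) j + G\right)^{2} = \left(\left(6 - -4\right) \frac{16}{9} + 66\right)^{2} = \left(\left(6 + 4\right) \frac{16}{9} + 66\right)^{2} = \left(10 \cdot \frac{16}{9} + 66\right)^{2} = \left(\frac{160}{9} + 66\right)^{2} = \left(\frac{754}{9}\right)^{2} = \frac{568516}{81}$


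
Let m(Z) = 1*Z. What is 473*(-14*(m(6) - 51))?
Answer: 297990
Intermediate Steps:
m(Z) = Z
473*(-14*(m(6) - 51)) = 473*(-14*(6 - 51)) = 473*(-14*(-45)) = 473*630 = 297990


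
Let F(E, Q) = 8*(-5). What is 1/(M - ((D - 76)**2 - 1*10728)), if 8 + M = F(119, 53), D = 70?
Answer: 1/10644 ≈ 9.3950e-5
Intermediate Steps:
F(E, Q) = -40
M = -48 (M = -8 - 40 = -48)
1/(M - ((D - 76)**2 - 1*10728)) = 1/(-48 - ((70 - 76)**2 - 1*10728)) = 1/(-48 - ((-6)**2 - 10728)) = 1/(-48 - (36 - 10728)) = 1/(-48 - 1*(-10692)) = 1/(-48 + 10692) = 1/10644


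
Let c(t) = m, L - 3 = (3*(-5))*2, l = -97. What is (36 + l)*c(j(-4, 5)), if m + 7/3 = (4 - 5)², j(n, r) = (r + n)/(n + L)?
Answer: 244/3 ≈ 81.333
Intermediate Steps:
L = -27 (L = 3 + (3*(-5))*2 = 3 - 15*2 = 3 - 30 = -27)
j(n, r) = (n + r)/(-27 + n) (j(n, r) = (r + n)/(n - 27) = (n + r)/(-27 + n))
m = -4/3 (m = -7/3 + (4 - 5)² = -7/3 + (-1)² = -7/3 + 1 = -4/3 ≈ -1.3333)
c(t) = -4/3
(36 + l)*c(j(-4, 5)) = (36 - 97)*(-4/3) = -61*(-4/3) = 244/3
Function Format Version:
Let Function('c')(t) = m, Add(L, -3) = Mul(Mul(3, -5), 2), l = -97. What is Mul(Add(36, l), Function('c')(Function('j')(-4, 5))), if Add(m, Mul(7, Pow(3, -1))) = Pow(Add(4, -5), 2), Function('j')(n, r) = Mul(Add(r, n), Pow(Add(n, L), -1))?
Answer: Rational(244, 3) ≈ 81.333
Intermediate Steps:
L = -27 (L = Add(3, Mul(Mul(3, -5), 2)) = Add(3, Mul(-15, 2)) = Add(3, -30) = -27)
Function('j')(n, r) = Mul(Pow(Add(-27, n), -1), Add(n, r)) (Function('j')(n, r) = Mul(Add(r, n), Pow(Add(n, -27), -1)) = Mul(Add(n, r), Pow(Add(-27, n), -1)) = Mul(Pow(Add(-27, n), -1), Add(n, r)))
m = Rational(-4, 3) (m = Add(Rational(-7, 3), Pow(Add(4, -5), 2)) = Add(Rational(-7, 3), Pow(-1, 2)) = Add(Rational(-7, 3), 1) = Rational(-4, 3) ≈ -1.3333)
Function('c')(t) = Rational(-4, 3)
Mul(Add(36, l), Function('c')(Function('j')(-4, 5))) = Mul(Add(36, -97), Rational(-4, 3)) = Mul(-61, Rational(-4, 3)) = Rational(244, 3)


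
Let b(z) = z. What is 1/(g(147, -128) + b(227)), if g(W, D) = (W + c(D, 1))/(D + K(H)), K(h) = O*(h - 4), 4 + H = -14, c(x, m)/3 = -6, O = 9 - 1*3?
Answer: 260/58891 ≈ 0.0044149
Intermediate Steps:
O = 6 (O = 9 - 3 = 6)
c(x, m) = -18 (c(x, m) = 3*(-6) = -18)
H = -18 (H = -4 - 14 = -18)
K(h) = -24 + 6*h (K(h) = 6*(h - 4) = 6*(-4 + h) = -24 + 6*h)
g(W, D) = (-18 + W)/(-132 + D) (g(W, D) = (W - 18)/(D + (-24 + 6*(-18))) = (-18 + W)/(D + (-24 - 108)) = (-18 + W)/(D - 132) = (-18 + W)/(-132 + D))
1/(g(147, -128) + b(227)) = 1/((-18 + 147)/(-132 - 128) + 227) = 1/(129/(-260) + 227) = 1/(-1/260*129 + 227) = 1/(-129/260 + 227) = 1/(58891/260) = 260/58891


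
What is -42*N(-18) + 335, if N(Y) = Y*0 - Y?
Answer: -421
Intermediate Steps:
N(Y) = -Y (N(Y) = 0 - Y = -Y)
-42*N(-18) + 335 = -(-42)*(-18) + 335 = -42*18 + 335 = -756 + 335 = -421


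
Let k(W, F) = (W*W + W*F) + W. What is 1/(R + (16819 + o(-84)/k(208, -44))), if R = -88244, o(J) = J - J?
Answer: -1/71425 ≈ -1.4001e-5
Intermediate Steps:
k(W, F) = W + W**2 + F*W (k(W, F) = (W**2 + F*W) + W = W + W**2 + F*W)
o(J) = 0
1/(R + (16819 + o(-84)/k(208, -44))) = 1/(-88244 + (16819 + 0/((208*(1 - 44 + 208))))) = 1/(-88244 + (16819 + 0/((208*165)))) = 1/(-88244 + (16819 + 0/34320)) = 1/(-88244 + (16819 + 0*(1/34320))) = 1/(-88244 + (16819 + 0)) = 1/(-88244 + 16819) = 1/(-71425) = -1/71425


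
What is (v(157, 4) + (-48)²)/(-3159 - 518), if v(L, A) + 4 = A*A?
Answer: -2316/3677 ≈ -0.62986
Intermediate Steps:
v(L, A) = -4 + A² (v(L, A) = -4 + A*A = -4 + A²)
(v(157, 4) + (-48)²)/(-3159 - 518) = ((-4 + 4²) + (-48)²)/(-3159 - 518) = ((-4 + 16) + 2304)/(-3677) = (12 + 2304)*(-1/3677) = 2316*(-1/3677) = -2316/3677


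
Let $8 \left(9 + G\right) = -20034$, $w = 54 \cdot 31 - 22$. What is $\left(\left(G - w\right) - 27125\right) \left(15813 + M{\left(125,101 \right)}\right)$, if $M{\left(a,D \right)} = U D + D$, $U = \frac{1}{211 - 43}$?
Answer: $- \frac{334637083133}{672} \approx -4.9797 \cdot 10^{8}$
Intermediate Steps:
$U = \frac{1}{168} \approx 0.0059524$
$w = 1652$ ($w = 1674 - 22 = 1652$)
$M{\left(a,D \right)} = \frac{169 D}{168}$ ($M{\left(a,D \right)} = \frac{D}{168} + D = \frac{169 D}{168}$)
$G = - \frac{10053}{4}$ ($G = -9 + \frac{1}{8} \left(-20034\right) = -9 - \frac{10017}{4} = - \frac{10053}{4} \approx -2513.3$)
$\left(\left(G - w\right) - 27125\right) \left(15813 + M{\left(125,101 \right)}\right) = \left(\left(- \frac{10053}{4} - 1652\right) - 27125\right) \left(15813 + \frac{169}{168} \cdot 101\right) = \left(\left(- \frac{10053}{4} - 1652\right) - 27125\right) \left(15813 + \frac{17069}{168}\right) = \left(- \frac{16661}{4} - 27125\right) \frac{2673653}{168} = \left(- \frac{125161}{4}\right) \frac{2673653}{168} = - \frac{334637083133}{672}$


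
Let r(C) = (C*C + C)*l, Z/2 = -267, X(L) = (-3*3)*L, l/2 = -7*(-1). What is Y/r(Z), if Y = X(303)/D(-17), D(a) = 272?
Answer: -909/361280192 ≈ -2.5161e-6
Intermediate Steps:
l = 14 (l = 2*(-7*(-1)) = 2*7 = 14)
X(L) = -9*L
Z = -534 (Z = 2*(-267) = -534)
Y = -2727/272 (Y = -9*303/272 = -2727*1/272 = -2727/272 ≈ -10.026)
r(C) = 14*C + 14*C**2 (r(C) = (C*C + C)*14 = (C**2 + C)*14 = (C + C**2)*14 = 14*C + 14*C**2)
Y/r(Z) = -2727*(-1/(7476*(1 - 534)))/272 = -2727/(272*(14*(-534)*(-533))) = -2727/272/3984708 = -2727/272*1/3984708 = -909/361280192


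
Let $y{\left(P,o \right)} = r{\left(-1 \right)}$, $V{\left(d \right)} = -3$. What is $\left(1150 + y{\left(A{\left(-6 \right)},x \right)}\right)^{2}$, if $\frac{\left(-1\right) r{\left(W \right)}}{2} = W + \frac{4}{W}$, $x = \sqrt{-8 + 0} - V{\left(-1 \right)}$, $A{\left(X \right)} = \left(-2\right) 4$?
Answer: $1345600$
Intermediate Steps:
$A{\left(X \right)} = -8$
$x = 3 + 2 i \sqrt{2}$ ($x = \sqrt{-8 + 0} - -3 = \sqrt{-8} + 3 = 2 i \sqrt{2} + 3 = 3 + 2 i \sqrt{2} \approx 3.0 + 2.8284 i$)
$r{\left(W \right)} = - \frac{8}{W} - 2 W$ ($r{\left(W \right)} = - 2 \left(W + \frac{4}{W}\right) = - \frac{8}{W} - 2 W$)
$y{\left(P,o \right)} = 10$ ($y{\left(P,o \right)} = - \frac{8}{-1} - -2 = \left(-8\right) \left(-1\right) + 2 = 8 + 2 = 10$)
$\left(1150 + y{\left(A{\left(-6 \right)},x \right)}\right)^{2} = \left(1150 + 10\right)^{2} = 1160^{2} = 1345600$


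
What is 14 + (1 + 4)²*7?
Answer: 189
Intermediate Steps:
14 + (1 + 4)²*7 = 14 + 5²*7 = 14 + 25*7 = 14 + 175 = 189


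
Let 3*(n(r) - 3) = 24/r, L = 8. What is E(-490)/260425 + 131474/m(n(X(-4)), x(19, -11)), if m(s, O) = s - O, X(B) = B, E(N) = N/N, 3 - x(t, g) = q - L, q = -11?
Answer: -4891302347/781275 ≈ -6260.7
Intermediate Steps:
x(t, g) = 22 (x(t, g) = 3 - (-11 - 1*8) = 3 - (-11 - 8) = 3 - 1*(-19) = 3 + 19 = 22)
E(N) = 1
n(r) = 3 + 8/r (n(r) = 3 + (24/r)/3 = 3 + 8/r)
E(-490)/260425 + 131474/m(n(X(-4)), x(19, -11)) = 1/260425 + 131474/((3 + 8/(-4)) - 1*22) = 1*(1/260425) + 131474/((3 + 8*(-¼)) - 22) = 1/260425 + 131474/((3 - 2) - 22) = 1/260425 + 131474/(1 - 22) = 1/260425 + 131474/(-21) = 1/260425 + 131474*(-1/21) = 1/260425 - 18782/3 = -4891302347/781275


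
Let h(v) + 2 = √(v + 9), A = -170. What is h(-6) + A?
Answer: -172 + √3 ≈ -170.27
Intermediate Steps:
h(v) = -2 + √(9 + v) (h(v) = -2 + √(v + 9) = -2 + √(9 + v))
h(-6) + A = (-2 + √(9 - 6)) - 170 = (-2 + √3) - 170 = -172 + √3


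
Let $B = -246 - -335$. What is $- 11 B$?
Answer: $-979$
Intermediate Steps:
$B = 89$ ($B = -246 + 335 = 89$)
$- 11 B = \left(-11\right) 89 = -979$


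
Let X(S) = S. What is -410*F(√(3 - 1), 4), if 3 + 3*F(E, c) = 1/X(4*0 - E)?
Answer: 410 + 205*√2/3 ≈ 506.64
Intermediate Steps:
F(E, c) = -1 - 1/(3*E) (F(E, c) = -1 + 1/(3*(4*0 - E)) = -1 + 1/(3*(0 - E)) = -1 + 1/(3*((-E))) = -1 + (-1/E)/3 = -1 - 1/(3*E))
-410*F(√(3 - 1), 4) = -410*(-⅓ - √(3 - 1))/(√(3 - 1)) = -410*(-⅓ - √2)/(√2) = -410*√2/2*(-⅓ - √2) = -205*√2*(-⅓ - √2)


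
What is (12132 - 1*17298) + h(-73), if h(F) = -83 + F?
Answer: -5322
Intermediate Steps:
(12132 - 1*17298) + h(-73) = (12132 - 1*17298) + (-83 - 73) = (12132 - 17298) - 156 = -5166 - 156 = -5322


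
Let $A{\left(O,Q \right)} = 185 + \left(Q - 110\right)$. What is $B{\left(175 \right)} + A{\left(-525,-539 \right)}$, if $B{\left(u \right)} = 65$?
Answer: $-399$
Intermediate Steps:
$A{\left(O,Q \right)} = 75 + Q$ ($A{\left(O,Q \right)} = 185 + \left(Q - 110\right) = 185 + \left(-110 + Q\right) = 75 + Q$)
$B{\left(175 \right)} + A{\left(-525,-539 \right)} = 65 + \left(75 - 539\right) = 65 - 464 = -399$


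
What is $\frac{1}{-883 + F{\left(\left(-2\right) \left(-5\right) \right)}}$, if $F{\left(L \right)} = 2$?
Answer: $- \frac{1}{881} \approx -0.0011351$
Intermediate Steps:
$\frac{1}{-883 + F{\left(\left(-2\right) \left(-5\right) \right)}} = \frac{1}{-883 + 2} = \frac{1}{-881} = - \frac{1}{881}$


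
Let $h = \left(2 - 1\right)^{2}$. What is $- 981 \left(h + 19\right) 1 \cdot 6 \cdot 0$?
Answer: $0$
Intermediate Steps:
$h = 1$ ($h = 1^{2} = 1$)
$- 981 \left(h + 19\right) 1 \cdot 6 \cdot 0 = - 981 \left(1 + 19\right) 1 \cdot 6 \cdot 0 = - 981 \cdot 20 \cdot 6 \cdot 0 = - 981 \cdot 20 \cdot 0 = \left(-981\right) 0 = 0$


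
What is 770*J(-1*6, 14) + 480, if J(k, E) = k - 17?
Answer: -17230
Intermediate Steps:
J(k, E) = -17 + k
770*J(-1*6, 14) + 480 = 770*(-17 - 1*6) + 480 = 770*(-17 - 6) + 480 = 770*(-23) + 480 = -17710 + 480 = -17230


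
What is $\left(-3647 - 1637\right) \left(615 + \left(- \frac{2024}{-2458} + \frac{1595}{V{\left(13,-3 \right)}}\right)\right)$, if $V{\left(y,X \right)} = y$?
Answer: $- \frac{62347321544}{15977} \approx -3.9023 \cdot 10^{6}$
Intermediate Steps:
$\left(-3647 - 1637\right) \left(615 + \left(- \frac{2024}{-2458} + \frac{1595}{V{\left(13,-3 \right)}}\right)\right) = \left(-3647 - 1637\right) \left(615 + \left(- \frac{2024}{-2458} + \frac{1595}{13}\right)\right) = - 5284 \left(615 + \left(\left(-2024\right) \left(- \frac{1}{2458}\right) + 1595 \cdot \frac{1}{13}\right)\right) = - 5284 \left(615 + \left(\frac{1012}{1229} + \frac{1595}{13}\right)\right) = - 5284 \left(615 + \frac{1973411}{15977}\right) = \left(-5284\right) \frac{11799266}{15977} = - \frac{62347321544}{15977}$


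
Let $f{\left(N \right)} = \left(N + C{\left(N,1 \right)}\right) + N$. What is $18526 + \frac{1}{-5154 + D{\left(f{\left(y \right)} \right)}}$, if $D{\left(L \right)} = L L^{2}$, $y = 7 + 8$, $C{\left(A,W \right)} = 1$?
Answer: $\frac{456425063}{24637} \approx 18526.0$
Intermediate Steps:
$y = 15$
$f{\left(N \right)} = 1 + 2 N$ ($f{\left(N \right)} = \left(N + 1\right) + N = \left(1 + N\right) + N = 1 + 2 N$)
$D{\left(L \right)} = L^{3}$
$18526 + \frac{1}{-5154 + D{\left(f{\left(y \right)} \right)}} = 18526 + \frac{1}{-5154 + \left(1 + 2 \cdot 15\right)^{3}} = 18526 + \frac{1}{-5154 + \left(1 + 30\right)^{3}} = 18526 + \frac{1}{-5154 + 31^{3}} = 18526 + \frac{1}{-5154 + 29791} = 18526 + \frac{1}{24637} = \frac{456425063}{24637}$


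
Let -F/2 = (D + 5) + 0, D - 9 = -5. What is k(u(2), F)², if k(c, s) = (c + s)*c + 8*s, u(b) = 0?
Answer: 20736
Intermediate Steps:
D = 4 (D = 9 - 5 = 4)
F = -18 (F = -2*((4 + 5) + 0) = -2*(9 + 0) = -2*9 = -18)
k(c, s) = 8*s + c*(c + s) (k(c, s) = c*(c + s) + 8*s = 8*s + c*(c + s))
k(u(2), F)² = (0² + 8*(-18) + 0*(-18))² = (0 - 144 + 0)² = (-144)² = 20736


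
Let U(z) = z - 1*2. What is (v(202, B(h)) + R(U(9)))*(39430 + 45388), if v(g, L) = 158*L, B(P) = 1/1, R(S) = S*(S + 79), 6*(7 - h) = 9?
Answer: 64461680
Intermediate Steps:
h = 11/2 (h = 7 - ⅙*9 = 7 - 3/2 = 11/2 ≈ 5.5000)
U(z) = -2 + z (U(z) = z - 2 = -2 + z)
R(S) = S*(79 + S)
B(P) = 1
(v(202, B(h)) + R(U(9)))*(39430 + 45388) = (158*1 + (-2 + 9)*(79 + (-2 + 9)))*(39430 + 45388) = (158 + 7*(79 + 7))*84818 = (158 + 7*86)*84818 = (158 + 602)*84818 = 760*84818 = 64461680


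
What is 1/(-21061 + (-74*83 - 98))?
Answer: -1/27301 ≈ -3.6629e-5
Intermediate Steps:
1/(-21061 + (-74*83 - 98)) = 1/(-21061 + (-6142 - 98)) = 1/(-21061 - 6240) = 1/(-27301) = -1/27301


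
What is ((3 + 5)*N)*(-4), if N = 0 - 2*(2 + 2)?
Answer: 256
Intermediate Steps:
N = -8 (N = 0 - 2*4 = 0 - 8 = -8)
((3 + 5)*N)*(-4) = ((3 + 5)*(-8))*(-4) = (8*(-8))*(-4) = -64*(-4) = 256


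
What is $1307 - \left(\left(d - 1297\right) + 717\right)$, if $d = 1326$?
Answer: $561$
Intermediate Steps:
$1307 - \left(\left(d - 1297\right) + 717\right) = 1307 - \left(\left(1326 - 1297\right) + 717\right) = 1307 - \left(29 + 717\right) = 1307 - 746 = 561$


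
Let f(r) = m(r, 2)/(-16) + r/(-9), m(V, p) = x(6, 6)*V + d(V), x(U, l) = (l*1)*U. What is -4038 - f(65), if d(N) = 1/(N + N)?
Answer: -72718351/18720 ≈ -3884.5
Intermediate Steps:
d(N) = 1/(2*N)
x(U, l) = U*l (x(U, l) = l*U = U*l)
m(V, p) = 1/(2*V) + 36*V (m(V, p) = (6*6)*V + 1/(2*V) = 36*V + 1/(2*V) = 1/(2*V) + 36*V)
f(r) = -85*r/36 - 1/(32*r) (f(r) = (1/(2*r) + 36*r)/(-16) + r/(-9) = (1/(2*r) + 36*r)*(-1/16) + r*(-⅑) = (-9*r/4 - 1/(32*r)) - r/9 = -85*r/36 - 1/(32*r))
-4038 - f(65) = -4038 - (-9 - 680*65²)/(288*65) = -4038 - (-9 - 680*4225)/(288*65) = -4038 - (-9 - 2873000)/(288*65) = -4038 - (-2873009)/(288*65) = -4038 - 1*(-2873009/18720) = -4038 + 2873009/18720 = -72718351/18720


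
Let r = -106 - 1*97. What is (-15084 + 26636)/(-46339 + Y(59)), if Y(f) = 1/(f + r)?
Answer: -1663488/6672817 ≈ -0.24929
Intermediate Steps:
r = -203 (r = -106 - 97 = -203)
Y(f) = 1/(-203 + f) (Y(f) = 1/(f - 203) = 1/(-203 + f))
(-15084 + 26636)/(-46339 + Y(59)) = (-15084 + 26636)/(-46339 + 1/(-203 + 59)) = 11552/(-46339 + 1/(-144)) = 11552/(-46339 - 1/144) = 11552/(-6672817/144) = 11552*(-144/6672817) = -1663488/6672817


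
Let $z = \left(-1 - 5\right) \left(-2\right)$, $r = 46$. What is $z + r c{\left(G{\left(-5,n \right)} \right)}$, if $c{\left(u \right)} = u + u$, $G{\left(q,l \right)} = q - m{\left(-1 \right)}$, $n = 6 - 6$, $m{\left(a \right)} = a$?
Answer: $-356$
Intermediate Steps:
$n = 0$ ($n = 6 - 6 = 0$)
$G{\left(q,l \right)} = 1 + q$ ($G{\left(q,l \right)} = q - -1 = q + 1 = 1 + q$)
$c{\left(u \right)} = 2 u$
$z = 12$ ($z = \left(-6\right) \left(-2\right) = 12$)
$z + r c{\left(G{\left(-5,n \right)} \right)} = 12 + 46 \cdot 2 \left(1 - 5\right) = 12 + 46 \cdot 2 \left(-4\right) = 12 + 46 \left(-8\right) = 12 - 368 = -356$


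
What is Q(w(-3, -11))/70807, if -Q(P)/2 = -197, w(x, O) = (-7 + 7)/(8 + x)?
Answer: 394/70807 ≈ 0.0055644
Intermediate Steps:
w(x, O) = 0 (w(x, O) = 0/(8 + x) = 0)
Q(P) = 394 (Q(P) = -2*(-197) = 394)
Q(w(-3, -11))/70807 = 394/70807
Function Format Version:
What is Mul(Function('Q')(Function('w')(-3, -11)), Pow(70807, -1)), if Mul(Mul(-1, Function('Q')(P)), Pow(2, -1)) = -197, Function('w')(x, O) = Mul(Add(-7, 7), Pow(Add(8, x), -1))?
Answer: Rational(394, 70807) ≈ 0.0055644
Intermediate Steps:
Function('w')(x, O) = 0 (Function('w')(x, O) = Mul(0, Pow(Add(8, x), -1)) = 0)
Function('Q')(P) = 394 (Function('Q')(P) = Mul(-2, -197) = 394)
Mul(Function('Q')(Function('w')(-3, -11)), Pow(70807, -1)) = Mul(394, Pow(70807, -1)) = Mul(394, Rational(1, 70807)) = Rational(394, 70807)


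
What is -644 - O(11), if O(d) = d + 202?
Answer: -857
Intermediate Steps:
O(d) = 202 + d
-644 - O(11) = -644 - (202 + 11) = -644 - 1*213 = -644 - 213 = -857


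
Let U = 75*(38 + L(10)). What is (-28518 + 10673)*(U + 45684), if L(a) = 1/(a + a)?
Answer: -3464624595/4 ≈ -8.6616e+8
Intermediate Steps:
L(a) = 1/(2*a)
U = 11415/4 (U = 75*(38 + (½)/10) = 75*(38 + (½)*(⅒)) = 75*(38 + 1/20) = 75*(761/20) = 11415/4 ≈ 2853.8)
(-28518 + 10673)*(U + 45684) = (-28518 + 10673)*(11415/4 + 45684) = -17845*194151/4 = -3464624595/4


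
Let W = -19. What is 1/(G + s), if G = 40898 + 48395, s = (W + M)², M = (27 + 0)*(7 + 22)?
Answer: 1/672989 ≈ 1.4859e-6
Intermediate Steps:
M = 783 (M = 27*29 = 783)
s = 583696 (s = (-19 + 783)² = 764² = 583696)
G = 89293
1/(G + s) = 1/(89293 + 583696) = 1/672989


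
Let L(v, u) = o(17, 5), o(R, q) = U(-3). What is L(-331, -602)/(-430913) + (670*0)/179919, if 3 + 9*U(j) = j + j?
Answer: 1/430913 ≈ 2.3207e-6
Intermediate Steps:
U(j) = -⅓ + 2*j/9 (U(j) = -⅓ + (j + j)/9 = -⅓ + (2*j)/9 = -⅓ + 2*j/9)
o(R, q) = -1 (o(R, q) = -⅓ + (2/9)*(-3) = -⅓ - ⅔ = -1)
L(v, u) = -1
L(-331, -602)/(-430913) + (670*0)/179919 = -1/(-430913) + (670*0)/179919 = -1*(-1/430913) + 0*(1/179919) = 1/430913 + 0 = 1/430913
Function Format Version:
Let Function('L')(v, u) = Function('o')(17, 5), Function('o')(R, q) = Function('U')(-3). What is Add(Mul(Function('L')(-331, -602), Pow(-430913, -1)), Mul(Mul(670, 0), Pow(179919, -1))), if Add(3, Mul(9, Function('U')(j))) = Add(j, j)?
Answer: Rational(1, 430913) ≈ 2.3207e-6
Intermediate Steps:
Function('U')(j) = Add(Rational(-1, 3), Mul(Rational(2, 9), j)) (Function('U')(j) = Add(Rational(-1, 3), Mul(Rational(1, 9), Add(j, j))) = Add(Rational(-1, 3), Mul(Rational(1, 9), Mul(2, j))) = Add(Rational(-1, 3), Mul(Rational(2, 9), j)))
Function('o')(R, q) = -1 (Function('o')(R, q) = Add(Rational(-1, 3), Mul(Rational(2, 9), -3)) = Add(Rational(-1, 3), Rational(-2, 3)) = -1)
Function('L')(v, u) = -1
Add(Mul(Function('L')(-331, -602), Pow(-430913, -1)), Mul(Mul(670, 0), Pow(179919, -1))) = Add(Mul(-1, Pow(-430913, -1)), Mul(Mul(670, 0), Pow(179919, -1))) = Add(Mul(-1, Rational(-1, 430913)), Mul(0, Rational(1, 179919))) = Add(Rational(1, 430913), 0) = Rational(1, 430913)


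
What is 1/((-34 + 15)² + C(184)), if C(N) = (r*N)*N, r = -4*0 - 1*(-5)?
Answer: 1/169641 ≈ 5.8948e-6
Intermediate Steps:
r = 5 (r = 0 + 5 = 5)
C(N) = 5*N² (C(N) = (5*N)*N = 5*N²)
1/((-34 + 15)² + C(184)) = 1/((-34 + 15)² + 5*184²) = 1/((-19)² + 5*33856) = 1/(361 + 169280) = 1/169641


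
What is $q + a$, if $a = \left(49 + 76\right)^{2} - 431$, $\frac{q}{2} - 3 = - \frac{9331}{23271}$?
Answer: $\frac{353700538}{23271} \approx 15199.0$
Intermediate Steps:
$q = \frac{120964}{23271}$ ($q = 6 + 2 \left(- \frac{9331}{23271}\right) = 6 - \frac{18662}{23271} = \frac{120964}{23271} \approx 5.1981$)
$a = 15194$ ($a = 125^{2} - 431 = 15625 - 431 = 15194$)
$q + a = \frac{120964}{23271} + 15194 = \frac{353700538}{23271}$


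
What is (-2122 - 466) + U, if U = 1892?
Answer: -696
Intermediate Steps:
(-2122 - 466) + U = (-2122 - 466) + 1892 = -2588 + 1892 = -696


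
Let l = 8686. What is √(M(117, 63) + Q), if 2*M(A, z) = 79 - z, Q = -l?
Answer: I*√8678 ≈ 93.156*I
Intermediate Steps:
Q = -8686 (Q = -1*8686 = -8686)
M(A, z) = 79/2 - z/2 (M(A, z) = (79 - z)/2 = 79/2 - z/2)
√(M(117, 63) + Q) = √((79/2 - ½*63) - 8686) = √((79/2 - 63/2) - 8686) = √(8 - 8686) = √(-8678) = I*√8678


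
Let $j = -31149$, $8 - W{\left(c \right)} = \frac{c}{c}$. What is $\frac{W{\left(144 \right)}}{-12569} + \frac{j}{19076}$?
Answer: $- \frac{391645313}{239766244} \approx -1.6334$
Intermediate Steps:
$W{\left(c \right)} = 7$ ($W{\left(c \right)} = 8 - \frac{c}{c} = 8 - 1 = 7$)
$\frac{W{\left(144 \right)}}{-12569} + \frac{j}{19076} = \frac{7}{-12569} - \frac{31149}{19076} = 7 \left(- \frac{1}{12569}\right) - \frac{31149}{19076} = - \frac{7}{12569} - \frac{31149}{19076} = - \frac{391645313}{239766244}$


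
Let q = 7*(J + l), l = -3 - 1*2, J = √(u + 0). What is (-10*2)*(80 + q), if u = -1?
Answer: -900 - 140*I ≈ -900.0 - 140.0*I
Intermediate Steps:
J = I (J = √(-1 + 0) = √(-1) = I ≈ 1.0*I)
l = -5 (l = -3 - 2 = -5)
q = -35 + 7*I (q = 7*(I - 5) = 7*(-5 + I) = -35 + 7*I ≈ -35.0 + 7.0*I)
(-10*2)*(80 + q) = (-10*2)*(80 + (-35 + 7*I)) = -20*(45 + 7*I) = -900 - 140*I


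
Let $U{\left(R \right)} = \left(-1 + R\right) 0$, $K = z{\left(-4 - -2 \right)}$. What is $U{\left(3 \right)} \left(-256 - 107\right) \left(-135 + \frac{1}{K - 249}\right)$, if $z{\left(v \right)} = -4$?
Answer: $0$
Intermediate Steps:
$K = -4$
$U{\left(R \right)} = 0$
$U{\left(3 \right)} \left(-256 - 107\right) \left(-135 + \frac{1}{K - 249}\right) = 0 \left(-256 - 107\right) \left(-135 + \frac{1}{-4 - 249}\right) = 0 \left(- 363 \left(-135 + \frac{1}{-253}\right)\right) = 0 \left(- 363 \left(-135 - \frac{1}{253}\right)\right) = 0 \left(\left(-363\right) \left(- \frac{34156}{253}\right)\right) = 0 \cdot \frac{1127148}{23} = 0$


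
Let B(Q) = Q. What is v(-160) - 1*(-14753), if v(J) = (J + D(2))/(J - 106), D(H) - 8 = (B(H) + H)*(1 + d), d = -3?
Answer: 1962229/133 ≈ 14754.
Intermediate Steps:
D(H) = 8 - 4*H (D(H) = 8 + (H + H)*(1 - 3) = 8 + (2*H)*(-2) = 8 - 4*H)
v(J) = J/(-106 + J) (v(J) = (J + (8 - 4*2))/(J - 106) = (J + (8 - 8))/(-106 + J) = (J + 0)/(-106 + J) = J/(-106 + J))
v(-160) - 1*(-14753) = -160/(-106 - 160) - 1*(-14753) = -160/(-266) + 14753 = -160*(-1/266) + 14753 = 80/133 + 14753 = 1962229/133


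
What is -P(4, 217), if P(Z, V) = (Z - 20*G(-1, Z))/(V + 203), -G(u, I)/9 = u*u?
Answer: -46/105 ≈ -0.43810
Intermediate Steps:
G(u, I) = -9*u² (G(u, I) = -9*u*u = -9*u²)
P(Z, V) = (180 + Z)/(203 + V) (P(Z, V) = (Z - (-180)*(-1)²)/(V + 203) = (Z - (-180))/(203 + V) = (Z - 20*(-9))/(203 + V) = (Z + 180)/(203 + V) = (180 + Z)/(203 + V))
-P(4, 217) = -(180 + 4)/(203 + 217) = -184/420 = -1*46/105 = -46/105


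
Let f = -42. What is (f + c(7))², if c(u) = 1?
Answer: 1681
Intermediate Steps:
(f + c(7))² = (-42 + 1)² = (-41)² = 1681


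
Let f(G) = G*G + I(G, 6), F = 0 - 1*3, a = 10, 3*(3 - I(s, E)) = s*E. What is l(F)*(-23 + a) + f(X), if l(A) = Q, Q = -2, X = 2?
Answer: 29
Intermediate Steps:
I(s, E) = 3 - E*s/3 (I(s, E) = 3 - s*E/3 = 3 - E*s/3)
F = -3 (F = 0 - 3 = -3)
f(G) = 3 + G² - 2*G (f(G) = G*G + (3 - ⅓*6*G) = G² + (3 - 2*G) = 3 + G² - 2*G)
l(A) = -2
l(F)*(-23 + a) + f(X) = -2*(-23 + 10) + (3 + 2² - 2*2) = -2*(-13) + (3 + 4 - 4) = 26 + 3 = 29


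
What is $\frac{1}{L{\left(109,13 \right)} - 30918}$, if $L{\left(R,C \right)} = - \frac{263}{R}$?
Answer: $- \frac{109}{3370325} \approx -3.2341 \cdot 10^{-5}$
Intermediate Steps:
$\frac{1}{L{\left(109,13 \right)} - 30918} = \frac{1}{- \frac{263}{109} - 30918} = \frac{1}{- \frac{3370325}{109}} = - \frac{109}{3370325}$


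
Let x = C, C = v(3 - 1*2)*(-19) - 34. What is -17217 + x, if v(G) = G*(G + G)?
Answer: -17289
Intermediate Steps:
v(G) = 2*G² (v(G) = G*(2*G) = 2*G²)
C = -72 (C = (2*(3 - 1*2)²)*(-19) - 34 = (2*(3 - 2)²)*(-19) - 34 = (2*1²)*(-19) - 34 = (2*1)*(-19) - 34 = 2*(-19) - 34 = -38 - 34 = -72)
x = -72
-17217 + x = -17217 - 72 = -17289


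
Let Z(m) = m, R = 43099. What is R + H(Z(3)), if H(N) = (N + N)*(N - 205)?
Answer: 41887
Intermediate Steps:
H(N) = 2*N*(-205 + N) (H(N) = (2*N)*(-205 + N) = 2*N*(-205 + N))
R + H(Z(3)) = 43099 + 2*3*(-205 + 3) = 43099 + 2*3*(-202) = 43099 - 1212 = 41887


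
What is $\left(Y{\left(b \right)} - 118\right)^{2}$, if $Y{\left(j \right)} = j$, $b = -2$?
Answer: $14400$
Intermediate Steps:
$\left(Y{\left(b \right)} - 118\right)^{2} = \left(-2 - 118\right)^{2} = \left(-120\right)^{2} = 14400$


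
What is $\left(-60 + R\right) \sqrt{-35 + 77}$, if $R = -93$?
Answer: $- 153 \sqrt{42} \approx -991.55$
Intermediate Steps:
$\left(-60 + R\right) \sqrt{-35 + 77} = \left(-60 - 93\right) \sqrt{-35 + 77} = - 153 \sqrt{42}$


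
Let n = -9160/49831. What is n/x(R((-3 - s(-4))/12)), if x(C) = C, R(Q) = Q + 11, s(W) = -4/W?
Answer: -3435/199324 ≈ -0.017233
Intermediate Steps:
R(Q) = 11 + Q
n = -9160/49831 (n = -9160*1/49831 = -9160/49831 ≈ -0.18382)
n/x(R((-3 - s(-4))/12)) = -9160/(49831*(11 + (-3 - (-4)/(-4))/12)) = -9160/(49831*(11 + (-3 - (-4)*(-1)/4)*(1/12))) = -9160/(49831*(11 + (-3 - 1*1)*(1/12))) = -9160/(49831*(11 + (-3 - 1)*(1/12))) = -9160/(49831*(11 - 4*1/12)) = -9160/(49831*(11 - 1/3)) = -9160/(49831*32/3) = -9160/49831*3/32 = -3435/199324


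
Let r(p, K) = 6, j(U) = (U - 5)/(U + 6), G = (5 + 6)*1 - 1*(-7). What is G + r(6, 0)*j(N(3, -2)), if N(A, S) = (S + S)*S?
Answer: 135/7 ≈ 19.286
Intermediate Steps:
N(A, S) = 2*S² (N(A, S) = (2*S)*S = 2*S²)
G = 18 (G = 11*1 + 7 = 11 + 7 = 18)
j(U) = (-5 + U)/(6 + U)
G + r(6, 0)*j(N(3, -2)) = 18 + 6*((-5 + 2*(-2)²)/(6 + 2*(-2)²)) = 18 + 6*((-5 + 2*4)/(6 + 2*4)) = 18 + 6*((-5 + 8)/(6 + 8)) = 18 + 6*(3/14) = 18 + 9/7 = 135/7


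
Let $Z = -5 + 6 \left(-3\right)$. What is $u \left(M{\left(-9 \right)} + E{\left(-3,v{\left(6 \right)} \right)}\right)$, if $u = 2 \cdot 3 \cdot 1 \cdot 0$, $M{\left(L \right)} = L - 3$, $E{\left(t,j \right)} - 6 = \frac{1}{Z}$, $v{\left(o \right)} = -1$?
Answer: $0$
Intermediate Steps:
$Z = -23$ ($Z = -5 - 18 = -23$)
$E{\left(t,j \right)} = \frac{137}{23}$ ($E{\left(t,j \right)} = 6 + \frac{1}{-23} = 6 - \frac{1}{23} = \frac{137}{23}$)
$M{\left(L \right)} = -3 + L$ ($M{\left(L \right)} = L - 3 = -3 + L$)
$u = 0$ ($u = 6 \cdot 1 \cdot 0 = 6 \cdot 0 = 0$)
$u \left(M{\left(-9 \right)} + E{\left(-3,v{\left(6 \right)} \right)}\right) = 0 \left(\left(-3 - 9\right) + \frac{137}{23}\right) = 0 \left(-12 + \frac{137}{23}\right) = 0 \left(- \frac{139}{23}\right) = 0$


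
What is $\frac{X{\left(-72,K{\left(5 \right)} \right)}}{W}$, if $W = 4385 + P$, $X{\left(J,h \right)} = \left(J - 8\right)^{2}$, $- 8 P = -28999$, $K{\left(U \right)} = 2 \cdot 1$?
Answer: $\frac{51200}{64079} \approx 0.79901$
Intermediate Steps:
$K{\left(U \right)} = 2$
$P = \frac{28999}{8}$ ($P = \left(- \frac{1}{8}\right) \left(-28999\right) = \frac{28999}{8} \approx 3624.9$)
$X{\left(J,h \right)} = \left(-8 + J\right)^{2}$
$W = \frac{64079}{8}$ ($W = 4385 + \frac{28999}{8} = \frac{64079}{8} \approx 8009.9$)
$\frac{X{\left(-72,K{\left(5 \right)} \right)}}{W} = \frac{\left(-8 - 72\right)^{2}}{\frac{64079}{8}} = \left(-80\right)^{2} \cdot \frac{8}{64079} = 6400 \cdot \frac{8}{64079} = \frac{51200}{64079}$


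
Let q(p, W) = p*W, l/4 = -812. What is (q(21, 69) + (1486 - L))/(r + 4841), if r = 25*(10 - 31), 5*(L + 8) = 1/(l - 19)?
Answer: 24036953/35250930 ≈ 0.68188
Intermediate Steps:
l = -3248 (l = 4*(-812) = -3248)
q(p, W) = W*p
L = -130681/16335 (L = -8 + 1/(5*(-3248 - 19)) = -8 + (⅕)/(-3267) = -8 + (⅕)*(-1/3267) = -8 - 1/16335 = -130681/16335 ≈ -8.0001)
r = -525 (r = 25*(-21) = -525)
(q(21, 69) + (1486 - L))/(r + 4841) = (69*21 + (1486 - 1*(-130681/16335)))/(-525 + 4841) = (1449 + (1486 + 130681/16335))/4316 = (1449 + 24404491/16335)*(1/4316) = (48073906/16335)*(1/4316) = 24036953/35250930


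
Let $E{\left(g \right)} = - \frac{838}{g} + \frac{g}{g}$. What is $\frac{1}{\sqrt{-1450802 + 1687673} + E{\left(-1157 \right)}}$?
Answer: $- \frac{769405}{105694382418} + \frac{1338649 \sqrt{26319}}{105694382418} \approx 0.0020474$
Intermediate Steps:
$E{\left(g \right)} = 1 - \frac{838}{g}$ ($E{\left(g \right)} = - \frac{838}{g} + 1 = 1 - \frac{838}{g}$)
$\frac{1}{\sqrt{-1450802 + 1687673} + E{\left(-1157 \right)}} = \frac{1}{\sqrt{-1450802 + 1687673} + \frac{-838 - 1157}{-1157}} = \frac{1}{\sqrt{236871} - - \frac{1995}{1157}} = \frac{1}{3 \sqrt{26319} + \frac{1995}{1157}} = \frac{1}{\frac{1995}{1157} + 3 \sqrt{26319}}$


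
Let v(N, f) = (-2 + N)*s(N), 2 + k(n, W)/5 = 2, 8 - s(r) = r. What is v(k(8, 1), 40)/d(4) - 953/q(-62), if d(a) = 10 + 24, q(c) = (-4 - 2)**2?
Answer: -16489/612 ≈ -26.943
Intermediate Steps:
s(r) = 8 - r
k(n, W) = 0 (k(n, W) = -10 + 5*2 = -10 + 10 = 0)
q(c) = 36 (q(c) = (-6)**2 = 36)
d(a) = 34
v(N, f) = (-2 + N)*(8 - N)
v(k(8, 1), 40)/d(4) - 953/q(-62) = -(-8 + 0)*(-2 + 0)/34 - 953/36 = -1*(-8)*(-2)*(1/34) - 953*1/36 = -16*1/34 - 953/36 = -8/17 - 953/36 = -16489/612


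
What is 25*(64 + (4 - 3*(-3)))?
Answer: 1925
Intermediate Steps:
25*(64 + (4 - 3*(-3))) = 25*(64 + (4 + 9)) = 25*(64 + 13) = 25*77 = 1925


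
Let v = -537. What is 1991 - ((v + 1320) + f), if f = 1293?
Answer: -85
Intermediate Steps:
1991 - ((v + 1320) + f) = 1991 - ((-537 + 1320) + 1293) = 1991 - (783 + 1293) = 1991 - 1*2076 = 1991 - 2076 = -85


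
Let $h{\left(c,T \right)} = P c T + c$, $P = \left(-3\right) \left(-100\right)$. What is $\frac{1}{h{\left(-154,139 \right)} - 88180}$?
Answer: $- \frac{1}{6510134} \approx -1.5361 \cdot 10^{-7}$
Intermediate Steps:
$P = 300$
$h{\left(c,T \right)} = c + 300 T c$ ($h{\left(c,T \right)} = 300 c T + c = 300 T c + c = c + 300 T c$)
$\frac{1}{h{\left(-154,139 \right)} - 88180} = \frac{1}{- 154 \left(1 + 300 \cdot 139\right) - 88180} = \frac{1}{- 154 \left(1 + 41700\right) - 88180} = \frac{1}{\left(-154\right) 41701 - 88180} = \frac{1}{-6421954 - 88180} = \frac{1}{-6510134} = - \frac{1}{6510134}$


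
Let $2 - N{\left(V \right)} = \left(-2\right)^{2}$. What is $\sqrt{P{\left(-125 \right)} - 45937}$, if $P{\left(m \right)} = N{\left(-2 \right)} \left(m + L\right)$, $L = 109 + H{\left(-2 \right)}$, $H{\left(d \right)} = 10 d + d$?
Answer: $i \sqrt{45861} \approx 214.15 i$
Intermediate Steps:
$N{\left(V \right)} = -2$ ($N{\left(V \right)} = 2 - \left(-2\right)^{2} = 2 - 4 = -2$)
$H{\left(d \right)} = 11 d$
$L = 87$ ($L = 109 + 11 \left(-2\right) = 109 - 22 = 87$)
$P{\left(m \right)} = -174 - 2 m$ ($P{\left(m \right)} = - 2 \left(m + 87\right) = - 2 \left(87 + m\right) = -174 - 2 m$)
$\sqrt{P{\left(-125 \right)} - 45937} = \sqrt{\left(-174 - -250\right) - 45937} = \sqrt{\left(-174 + 250\right) - 45937} = \sqrt{76 - 45937} = \sqrt{-45861} = i \sqrt{45861}$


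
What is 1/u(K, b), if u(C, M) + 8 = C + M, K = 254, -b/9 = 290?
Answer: -1/2364 ≈ -0.00042301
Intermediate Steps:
b = -2610 (b = -9*290 = -2610)
u(C, M) = -8 + C + M (u(C, M) = -8 + (C + M) = -8 + C + M)
1/u(K, b) = 1/(-8 + 254 - 2610) = 1/(-2364) = -1/2364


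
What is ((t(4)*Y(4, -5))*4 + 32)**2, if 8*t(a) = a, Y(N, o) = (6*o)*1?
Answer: 784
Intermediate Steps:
Y(N, o) = 6*o
t(a) = a/8
((t(4)*Y(4, -5))*4 + 32)**2 = ((((1/8)*4)*(6*(-5)))*4 + 32)**2 = (((1/2)*(-30))*4 + 32)**2 = (-15*4 + 32)**2 = (-60 + 32)**2 = (-28)**2 = 784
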